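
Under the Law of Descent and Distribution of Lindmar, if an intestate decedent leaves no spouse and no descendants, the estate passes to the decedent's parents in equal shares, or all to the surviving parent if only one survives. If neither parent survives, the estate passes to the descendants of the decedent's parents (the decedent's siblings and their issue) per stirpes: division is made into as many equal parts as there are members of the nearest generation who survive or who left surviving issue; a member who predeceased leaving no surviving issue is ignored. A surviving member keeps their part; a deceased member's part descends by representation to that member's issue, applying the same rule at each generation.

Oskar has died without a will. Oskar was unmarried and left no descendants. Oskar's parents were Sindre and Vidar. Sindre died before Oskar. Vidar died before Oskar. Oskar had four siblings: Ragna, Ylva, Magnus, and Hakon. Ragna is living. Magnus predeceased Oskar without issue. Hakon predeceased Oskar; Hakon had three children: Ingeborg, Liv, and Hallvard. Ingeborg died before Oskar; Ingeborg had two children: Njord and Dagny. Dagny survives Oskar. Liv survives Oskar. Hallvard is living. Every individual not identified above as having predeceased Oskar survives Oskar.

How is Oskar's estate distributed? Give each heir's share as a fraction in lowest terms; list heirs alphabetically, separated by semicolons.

Neither parent survives and there are no descendants, so the estate passes to Oskar's siblings and their issue per stirpes.
Magnus left no surviving issue, so that branch lapses and is disregarded.
The estate is divided into 3 equal shares of 1/3 among Ragna, Ylva, Hakon.
Ragna is living and takes 1/3.
Ylva is living and takes 1/3.
Hakon predeceased; the 1/3 allotted to Hakon's branch passes to Hakon's issue by representation.
The 1/3 is divided into 3 equal shares of 1/9 among Ingeborg, Liv, Hallvard.
Ingeborg predeceased; the 1/9 allotted to Ingeborg's branch passes to Ingeborg's issue by representation.
The 1/9 is divided into 2 equal shares of 1/18 among Njord, Dagny.
Njord is living and takes 1/18.
Dagny is living and takes 1/18.
Liv is living and takes 1/9.
Hallvard is living and takes 1/9.

Dagny 1/18; Hallvard 1/9; Liv 1/9; Njord 1/18; Ragna 1/3; Ylva 1/3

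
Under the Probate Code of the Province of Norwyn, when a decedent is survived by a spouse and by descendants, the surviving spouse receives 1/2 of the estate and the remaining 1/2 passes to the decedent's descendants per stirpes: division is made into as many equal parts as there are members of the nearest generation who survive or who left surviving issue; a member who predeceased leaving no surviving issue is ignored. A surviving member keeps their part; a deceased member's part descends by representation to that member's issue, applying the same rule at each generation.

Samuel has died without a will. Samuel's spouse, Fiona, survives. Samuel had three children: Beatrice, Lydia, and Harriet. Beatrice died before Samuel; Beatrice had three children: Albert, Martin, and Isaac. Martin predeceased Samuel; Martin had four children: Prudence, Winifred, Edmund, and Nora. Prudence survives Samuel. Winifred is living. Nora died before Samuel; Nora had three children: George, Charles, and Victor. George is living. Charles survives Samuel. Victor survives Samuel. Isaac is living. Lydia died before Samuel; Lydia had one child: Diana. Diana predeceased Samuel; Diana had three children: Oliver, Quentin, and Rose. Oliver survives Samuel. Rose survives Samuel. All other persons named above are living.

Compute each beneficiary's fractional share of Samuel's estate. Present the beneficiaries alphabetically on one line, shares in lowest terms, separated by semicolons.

Fiona, as surviving spouse, takes 1/2.
The remaining 1/2 passes to Samuel's descendants per stirpes.
The 1/2 is divided into 3 equal shares of 1/6 among Beatrice, Lydia, Harriet.
Beatrice predeceased; the 1/6 allotted to Beatrice's branch passes to Beatrice's issue by representation.
The 1/6 is divided into 3 equal shares of 1/18 among Albert, Martin, Isaac.
Albert is living and takes 1/18.
Martin predeceased; the 1/18 allotted to Martin's branch passes to Martin's issue by representation.
The 1/18 is divided into 4 equal shares of 1/72 among Prudence, Winifred, Edmund, Nora.
Prudence is living and takes 1/72.
Winifred is living and takes 1/72.
Edmund is living and takes 1/72.
Nora predeceased; the 1/72 allotted to Nora's branch passes to Nora's issue by representation.
The 1/72 is divided into 3 equal shares of 1/216 among George, Charles, Victor.
George is living and takes 1/216.
Charles is living and takes 1/216.
Victor is living and takes 1/216.
Isaac is living and takes 1/18.
Lydia predeceased; the 1/6 allotted to Lydia's branch passes to Lydia's issue by representation.
Diana's line is the sole branch at this level, so the full 1/6 passes to Diana's issue by representation.
The 1/6 is divided into 3 equal shares of 1/18 among Oliver, Quentin, Rose.
Oliver is living and takes 1/18.
Quentin is living and takes 1/18.
Rose is living and takes 1/18.
Harriet is living and takes 1/6.

Albert 1/18; Charles 1/216; Edmund 1/72; Fiona 1/2; George 1/216; Harriet 1/6; Isaac 1/18; Oliver 1/18; Prudence 1/72; Quentin 1/18; Rose 1/18; Victor 1/216; Winifred 1/72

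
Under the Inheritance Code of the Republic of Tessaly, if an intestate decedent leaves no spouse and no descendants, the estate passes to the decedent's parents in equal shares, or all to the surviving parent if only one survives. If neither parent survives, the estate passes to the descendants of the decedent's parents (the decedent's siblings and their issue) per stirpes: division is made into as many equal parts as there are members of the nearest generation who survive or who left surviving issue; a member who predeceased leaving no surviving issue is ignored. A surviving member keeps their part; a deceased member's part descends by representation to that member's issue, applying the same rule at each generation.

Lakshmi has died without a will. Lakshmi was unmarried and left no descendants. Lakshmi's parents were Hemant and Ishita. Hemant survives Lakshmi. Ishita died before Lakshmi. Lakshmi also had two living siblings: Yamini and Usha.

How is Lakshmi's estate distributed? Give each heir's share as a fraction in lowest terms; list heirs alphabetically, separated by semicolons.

Only one parent, Hemant, survives, so Hemant takes the entire estate. The siblings take nothing because a surviving parent has priority.

Hemant 1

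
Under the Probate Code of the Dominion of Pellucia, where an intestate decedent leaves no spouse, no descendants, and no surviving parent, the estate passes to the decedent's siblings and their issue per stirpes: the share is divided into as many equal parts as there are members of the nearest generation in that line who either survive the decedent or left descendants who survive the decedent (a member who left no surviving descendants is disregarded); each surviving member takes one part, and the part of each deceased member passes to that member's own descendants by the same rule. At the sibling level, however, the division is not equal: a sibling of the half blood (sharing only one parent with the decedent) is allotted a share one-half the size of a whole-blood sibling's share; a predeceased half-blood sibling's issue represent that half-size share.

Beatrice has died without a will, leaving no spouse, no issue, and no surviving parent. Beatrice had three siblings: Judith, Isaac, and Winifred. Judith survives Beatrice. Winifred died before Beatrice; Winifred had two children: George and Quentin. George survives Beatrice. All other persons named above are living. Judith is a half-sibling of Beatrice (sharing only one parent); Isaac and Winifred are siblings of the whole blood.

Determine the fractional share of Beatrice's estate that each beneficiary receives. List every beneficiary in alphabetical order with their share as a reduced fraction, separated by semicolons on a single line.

No spouse, descendants, or parent survives, so the estate passes to Beatrice's siblings per stirpes.
Half-blood siblings count for one-half the weight of whole-blood siblings at the initial division.
Dividing 1 in proportion to weights (total weight 5/2): Judith (weight 1/2) → 1/5; Isaac (weight 1) → 2/5; Winifred (weight 1) → 2/5.
Judith is living and takes 1/5.
Isaac is living and takes 2/5.
Winifred predeceased; the 2/5 allotted to Winifred's branch passes to Winifred's issue by representation.
The 2/5 is divided into 2 equal shares of 1/5 among George, Quentin.
George is living and takes 1/5.
Quentin is living and takes 1/5.

George 1/5; Isaac 2/5; Judith 1/5; Quentin 1/5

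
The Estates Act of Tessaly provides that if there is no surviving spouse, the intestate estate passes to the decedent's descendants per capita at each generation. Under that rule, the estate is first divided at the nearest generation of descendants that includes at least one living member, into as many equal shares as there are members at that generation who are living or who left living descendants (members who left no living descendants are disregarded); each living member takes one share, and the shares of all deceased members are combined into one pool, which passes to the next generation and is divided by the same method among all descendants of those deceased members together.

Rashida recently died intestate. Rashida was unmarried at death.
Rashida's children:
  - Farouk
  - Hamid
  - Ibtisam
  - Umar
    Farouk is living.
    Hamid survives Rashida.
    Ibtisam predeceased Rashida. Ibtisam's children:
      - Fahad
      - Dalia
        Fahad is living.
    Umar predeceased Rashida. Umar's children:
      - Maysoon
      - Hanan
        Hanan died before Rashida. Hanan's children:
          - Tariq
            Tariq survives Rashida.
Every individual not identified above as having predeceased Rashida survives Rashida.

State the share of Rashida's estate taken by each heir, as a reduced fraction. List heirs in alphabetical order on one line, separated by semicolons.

There is no surviving spouse, so the entire estate passes to Rashida's descendants per capita at each generation.
At generation 1 (Farouk, Hamid, Ibtisam, Umar) there are 4 shares of (1)/4 = 1/4 each.
Living: Farouk and Hamid — each takes 1/4.
Deceased: Ibtisam and Umar. Their combined 1/2 is pooled and carried to generation 2.
At generation 2 (Fahad, Dalia, Maysoon, Hanan) there are 4 shares of (1/2)/4 = 1/8 each.
Living: Fahad, Dalia, and Maysoon — each takes 1/8.
Deceased: Hanan. That 1/8 share is carried to generation 3.
At generation 3 (Tariq) there are 1 shares of (1/8)/1 = 1/8 each.
Living: Tariq — each takes 1/8.

Dalia 1/8; Fahad 1/8; Farouk 1/4; Hamid 1/4; Maysoon 1/8; Tariq 1/8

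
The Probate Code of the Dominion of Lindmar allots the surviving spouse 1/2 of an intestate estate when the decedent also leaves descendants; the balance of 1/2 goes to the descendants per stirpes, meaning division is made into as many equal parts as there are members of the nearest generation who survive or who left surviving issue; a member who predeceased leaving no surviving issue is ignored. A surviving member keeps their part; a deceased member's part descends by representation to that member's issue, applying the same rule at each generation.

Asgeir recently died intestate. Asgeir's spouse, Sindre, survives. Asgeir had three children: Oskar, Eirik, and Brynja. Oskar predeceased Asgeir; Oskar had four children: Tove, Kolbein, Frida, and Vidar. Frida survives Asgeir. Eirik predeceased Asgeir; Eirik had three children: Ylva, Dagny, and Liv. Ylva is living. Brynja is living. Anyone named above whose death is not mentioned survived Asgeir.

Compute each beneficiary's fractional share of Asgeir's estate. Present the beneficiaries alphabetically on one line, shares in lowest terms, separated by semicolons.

Brynja 1/6; Dagny 1/18; Frida 1/24; Kolbein 1/24; Liv 1/18; Sindre 1/2; Tove 1/24; Vidar 1/24; Ylva 1/18

Sindre, as surviving spouse, takes 1/2.
The remaining 1/2 passes to Asgeir's descendants per stirpes.
The 1/2 is divided into 3 equal shares of 1/6 among Oskar, Eirik, Brynja.
Oskar predeceased; the 1/6 allotted to Oskar's branch passes to Oskar's issue by representation.
The 1/6 is divided into 4 equal shares of 1/24 among Tove, Kolbein, Frida, Vidar.
Tove is living and takes 1/24.
Kolbein is living and takes 1/24.
Frida is living and takes 1/24.
Vidar is living and takes 1/24.
Eirik predeceased; the 1/6 allotted to Eirik's branch passes to Eirik's issue by representation.
The 1/6 is divided into 3 equal shares of 1/18 among Ylva, Dagny, Liv.
Ylva is living and takes 1/18.
Dagny is living and takes 1/18.
Liv is living and takes 1/18.
Brynja is living and takes 1/6.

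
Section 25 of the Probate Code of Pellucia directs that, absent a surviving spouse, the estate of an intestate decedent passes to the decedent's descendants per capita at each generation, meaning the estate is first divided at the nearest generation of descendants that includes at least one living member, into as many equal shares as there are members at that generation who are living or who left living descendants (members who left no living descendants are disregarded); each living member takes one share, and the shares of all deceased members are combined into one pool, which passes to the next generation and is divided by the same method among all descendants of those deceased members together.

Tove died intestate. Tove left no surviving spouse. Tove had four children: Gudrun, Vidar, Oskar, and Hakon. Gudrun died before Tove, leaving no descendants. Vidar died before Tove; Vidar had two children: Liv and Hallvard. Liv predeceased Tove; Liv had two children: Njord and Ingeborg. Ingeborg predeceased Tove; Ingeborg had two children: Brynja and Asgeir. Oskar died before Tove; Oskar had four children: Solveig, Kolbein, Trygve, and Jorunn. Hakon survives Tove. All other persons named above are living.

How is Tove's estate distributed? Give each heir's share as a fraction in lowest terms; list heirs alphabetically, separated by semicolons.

There is no surviving spouse, so the entire estate passes to Tove's descendants per capita at each generation.
At generation 1 (Vidar, Oskar, Hakon) there are 3 shares of (1)/3 = 1/3 each.
Living: Hakon — each takes 1/3.
Deceased: Vidar and Oskar. Their combined 2/3 is pooled and carried to generation 2.
At generation 2 (Liv, Hallvard, Solveig, Kolbein, Trygve, Jorunn) there are 6 shares of (2/3)/6 = 1/9 each.
Living: Hallvard, Solveig, Kolbein, Trygve, and Jorunn — each takes 1/9.
Deceased: Liv. That 1/9 share is carried to generation 3.
At generation 3 (Njord, Ingeborg) there are 2 shares of (1/9)/2 = 1/18 each.
Living: Njord — each takes 1/18.
Deceased: Ingeborg. That 1/18 share is carried to generation 4.
At generation 4 (Brynja, Asgeir) there are 2 shares of (1/18)/2 = 1/36 each.
Living: Brynja and Asgeir — each takes 1/36.

Asgeir 1/36; Brynja 1/36; Hakon 1/3; Hallvard 1/9; Jorunn 1/9; Kolbein 1/9; Njord 1/18; Solveig 1/9; Trygve 1/9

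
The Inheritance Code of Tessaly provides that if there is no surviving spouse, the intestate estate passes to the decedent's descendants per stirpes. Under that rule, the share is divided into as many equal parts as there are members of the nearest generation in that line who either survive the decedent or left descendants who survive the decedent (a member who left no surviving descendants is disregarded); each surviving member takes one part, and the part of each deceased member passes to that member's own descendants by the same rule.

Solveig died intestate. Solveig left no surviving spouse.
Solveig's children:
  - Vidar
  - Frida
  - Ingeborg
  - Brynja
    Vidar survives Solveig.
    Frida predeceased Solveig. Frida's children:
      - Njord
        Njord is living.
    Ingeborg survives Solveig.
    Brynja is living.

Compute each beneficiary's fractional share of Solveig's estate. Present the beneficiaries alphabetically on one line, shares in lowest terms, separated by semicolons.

There is no surviving spouse, so the entire estate passes to Solveig's descendants per stirpes.
The estate is divided into 4 equal shares of 1/4 among Vidar, Frida, Ingeborg, Brynja.
Vidar is living and takes 1/4.
Frida predeceased; the 1/4 allotted to Frida's branch passes to Frida's issue by representation.
Njord is the sole taker at this level and receives the full 1/4.
Ingeborg is living and takes 1/4.
Brynja is living and takes 1/4.

Brynja 1/4; Ingeborg 1/4; Njord 1/4; Vidar 1/4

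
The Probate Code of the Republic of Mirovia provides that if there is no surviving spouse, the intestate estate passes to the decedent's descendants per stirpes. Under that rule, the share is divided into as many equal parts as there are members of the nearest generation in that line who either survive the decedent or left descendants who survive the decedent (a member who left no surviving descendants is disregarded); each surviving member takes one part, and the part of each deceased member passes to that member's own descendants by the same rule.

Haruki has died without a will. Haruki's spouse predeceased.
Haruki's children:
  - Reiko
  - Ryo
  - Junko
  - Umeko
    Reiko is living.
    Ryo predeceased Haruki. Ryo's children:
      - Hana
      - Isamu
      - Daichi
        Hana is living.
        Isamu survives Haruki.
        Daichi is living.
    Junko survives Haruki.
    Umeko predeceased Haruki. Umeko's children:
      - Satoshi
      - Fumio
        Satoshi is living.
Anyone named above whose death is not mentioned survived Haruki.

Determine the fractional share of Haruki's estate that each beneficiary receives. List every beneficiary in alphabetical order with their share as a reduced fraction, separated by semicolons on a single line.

Daichi 1/12; Fumio 1/8; Hana 1/12; Isamu 1/12; Junko 1/4; Reiko 1/4; Satoshi 1/8

There is no surviving spouse, so the entire estate passes to Haruki's descendants per stirpes.
The estate is divided into 4 equal shares of 1/4 among Reiko, Ryo, Junko, Umeko.
Reiko is living and takes 1/4.
Ryo predeceased; the 1/4 allotted to Ryo's branch passes to Ryo's issue by representation.
The 1/4 is divided into 3 equal shares of 1/12 among Hana, Isamu, Daichi.
Hana is living and takes 1/12.
Isamu is living and takes 1/12.
Daichi is living and takes 1/12.
Junko is living and takes 1/4.
Umeko predeceased; the 1/4 allotted to Umeko's branch passes to Umeko's issue by representation.
The 1/4 is divided into 2 equal shares of 1/8 among Satoshi, Fumio.
Satoshi is living and takes 1/8.
Fumio is living and takes 1/8.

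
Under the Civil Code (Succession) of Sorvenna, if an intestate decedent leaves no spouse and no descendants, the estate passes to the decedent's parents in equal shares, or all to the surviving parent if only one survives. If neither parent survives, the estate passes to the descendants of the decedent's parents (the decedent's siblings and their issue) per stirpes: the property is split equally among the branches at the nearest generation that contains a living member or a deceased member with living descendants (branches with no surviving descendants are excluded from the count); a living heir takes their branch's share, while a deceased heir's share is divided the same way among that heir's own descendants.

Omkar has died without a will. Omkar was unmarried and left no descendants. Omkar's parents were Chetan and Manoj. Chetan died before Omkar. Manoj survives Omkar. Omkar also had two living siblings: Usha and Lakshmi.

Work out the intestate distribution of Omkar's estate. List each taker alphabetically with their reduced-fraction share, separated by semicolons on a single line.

Only one parent, Manoj, survives, so Manoj takes the entire estate. The siblings take nothing because a surviving parent has priority.

Manoj 1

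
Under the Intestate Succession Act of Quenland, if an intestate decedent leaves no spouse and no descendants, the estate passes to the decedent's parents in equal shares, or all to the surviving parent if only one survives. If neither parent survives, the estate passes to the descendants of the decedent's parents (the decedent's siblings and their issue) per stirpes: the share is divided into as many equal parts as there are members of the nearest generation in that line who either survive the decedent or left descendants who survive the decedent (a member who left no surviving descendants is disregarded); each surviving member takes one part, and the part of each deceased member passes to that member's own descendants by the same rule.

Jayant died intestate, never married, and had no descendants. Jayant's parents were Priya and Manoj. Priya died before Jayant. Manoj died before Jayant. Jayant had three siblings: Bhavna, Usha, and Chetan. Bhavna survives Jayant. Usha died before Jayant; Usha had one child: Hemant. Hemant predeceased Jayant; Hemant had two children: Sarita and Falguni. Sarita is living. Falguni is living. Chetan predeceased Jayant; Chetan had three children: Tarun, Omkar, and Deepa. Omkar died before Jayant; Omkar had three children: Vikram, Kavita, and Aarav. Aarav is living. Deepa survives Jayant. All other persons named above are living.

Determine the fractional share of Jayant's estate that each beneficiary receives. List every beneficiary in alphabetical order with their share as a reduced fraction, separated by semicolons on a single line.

Aarav 1/27; Bhavna 1/3; Deepa 1/9; Falguni 1/6; Kavita 1/27; Sarita 1/6; Tarun 1/9; Vikram 1/27

Neither parent survives and there are no descendants, so the estate passes to Jayant's siblings and their issue per stirpes.
The estate is divided into 3 equal shares of 1/3 among Bhavna, Usha, Chetan.
Bhavna is living and takes 1/3.
Usha predeceased; the 1/3 allotted to Usha's branch passes to Usha's issue by representation.
Hemant's line is the sole branch at this level, so the full 1/3 passes to Hemant's issue by representation.
The 1/3 is divided into 2 equal shares of 1/6 among Sarita, Falguni.
Sarita is living and takes 1/6.
Falguni is living and takes 1/6.
Chetan predeceased; the 1/3 allotted to Chetan's branch passes to Chetan's issue by representation.
The 1/3 is divided into 3 equal shares of 1/9 among Tarun, Omkar, Deepa.
Tarun is living and takes 1/9.
Omkar predeceased; the 1/9 allotted to Omkar's branch passes to Omkar's issue by representation.
The 1/9 is divided into 3 equal shares of 1/27 among Vikram, Kavita, Aarav.
Vikram is living and takes 1/27.
Kavita is living and takes 1/27.
Aarav is living and takes 1/27.
Deepa is living and takes 1/9.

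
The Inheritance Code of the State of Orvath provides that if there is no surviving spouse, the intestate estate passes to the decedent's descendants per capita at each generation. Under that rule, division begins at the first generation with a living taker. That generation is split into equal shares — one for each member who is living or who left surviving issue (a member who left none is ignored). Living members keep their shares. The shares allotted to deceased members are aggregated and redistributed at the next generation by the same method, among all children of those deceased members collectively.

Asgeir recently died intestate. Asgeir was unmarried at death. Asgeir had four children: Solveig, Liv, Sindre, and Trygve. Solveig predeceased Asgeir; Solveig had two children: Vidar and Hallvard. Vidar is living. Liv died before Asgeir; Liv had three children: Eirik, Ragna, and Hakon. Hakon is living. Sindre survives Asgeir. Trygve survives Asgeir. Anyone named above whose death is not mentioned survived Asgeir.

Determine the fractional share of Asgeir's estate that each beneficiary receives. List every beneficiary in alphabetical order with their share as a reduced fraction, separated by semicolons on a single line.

There is no surviving spouse, so the entire estate passes to Asgeir's descendants per capita at each generation.
At generation 1 (Solveig, Liv, Sindre, Trygve) there are 4 shares of (1)/4 = 1/4 each.
Living: Sindre and Trygve — each takes 1/4.
Deceased: Solveig and Liv. Their combined 1/2 is pooled and carried to generation 2.
At generation 2 (Vidar, Hallvard, Eirik, Ragna, Hakon) there are 5 shares of (1/2)/5 = 1/10 each.
Living: Vidar, Hallvard, Eirik, Ragna, and Hakon — each takes 1/10.

Eirik 1/10; Hakon 1/10; Hallvard 1/10; Ragna 1/10; Sindre 1/4; Trygve 1/4; Vidar 1/10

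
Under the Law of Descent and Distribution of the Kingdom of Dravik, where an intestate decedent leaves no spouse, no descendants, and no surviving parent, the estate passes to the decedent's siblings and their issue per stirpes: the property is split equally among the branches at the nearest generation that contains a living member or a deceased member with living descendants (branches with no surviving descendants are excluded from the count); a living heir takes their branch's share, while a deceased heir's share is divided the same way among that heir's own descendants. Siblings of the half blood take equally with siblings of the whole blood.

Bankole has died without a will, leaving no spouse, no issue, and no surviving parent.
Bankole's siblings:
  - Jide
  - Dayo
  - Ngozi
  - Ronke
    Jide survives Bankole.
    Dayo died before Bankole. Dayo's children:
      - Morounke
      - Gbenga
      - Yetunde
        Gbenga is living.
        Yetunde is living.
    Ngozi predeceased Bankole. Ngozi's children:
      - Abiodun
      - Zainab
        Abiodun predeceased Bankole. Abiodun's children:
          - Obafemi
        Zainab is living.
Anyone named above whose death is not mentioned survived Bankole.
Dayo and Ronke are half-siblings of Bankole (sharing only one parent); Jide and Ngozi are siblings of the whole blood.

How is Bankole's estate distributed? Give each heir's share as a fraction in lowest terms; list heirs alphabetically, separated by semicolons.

Gbenga 1/12; Jide 1/4; Morounke 1/12; Obafemi 1/8; Ronke 1/4; Yetunde 1/12; Zainab 1/8

No spouse, descendants, or parent survives, so the estate passes to Bankole's siblings per stirpes.
Half-blood and whole-blood siblings take equally under the stated rule.
The estate is divided into 4 equal shares of 1/4 among Jide, Dayo, Ngozi, Ronke.
Jide is living and takes 1/4.
Dayo predeceased; the 1/4 allotted to Dayo's branch passes to Dayo's issue by representation.
The 1/4 is divided into 3 equal shares of 1/12 among Morounke, Gbenga, Yetunde.
Morounke is living and takes 1/12.
Gbenga is living and takes 1/12.
Yetunde is living and takes 1/12.
Ngozi predeceased; the 1/4 allotted to Ngozi's branch passes to Ngozi's issue by representation.
The 1/4 is divided into 2 equal shares of 1/8 among Abiodun, Zainab.
Abiodun predeceased; the 1/8 allotted to Abiodun's branch passes to Abiodun's issue by representation.
Obafemi is the sole taker at this level and receives the full 1/8.
Zainab is living and takes 1/8.
Ronke is living and takes 1/4.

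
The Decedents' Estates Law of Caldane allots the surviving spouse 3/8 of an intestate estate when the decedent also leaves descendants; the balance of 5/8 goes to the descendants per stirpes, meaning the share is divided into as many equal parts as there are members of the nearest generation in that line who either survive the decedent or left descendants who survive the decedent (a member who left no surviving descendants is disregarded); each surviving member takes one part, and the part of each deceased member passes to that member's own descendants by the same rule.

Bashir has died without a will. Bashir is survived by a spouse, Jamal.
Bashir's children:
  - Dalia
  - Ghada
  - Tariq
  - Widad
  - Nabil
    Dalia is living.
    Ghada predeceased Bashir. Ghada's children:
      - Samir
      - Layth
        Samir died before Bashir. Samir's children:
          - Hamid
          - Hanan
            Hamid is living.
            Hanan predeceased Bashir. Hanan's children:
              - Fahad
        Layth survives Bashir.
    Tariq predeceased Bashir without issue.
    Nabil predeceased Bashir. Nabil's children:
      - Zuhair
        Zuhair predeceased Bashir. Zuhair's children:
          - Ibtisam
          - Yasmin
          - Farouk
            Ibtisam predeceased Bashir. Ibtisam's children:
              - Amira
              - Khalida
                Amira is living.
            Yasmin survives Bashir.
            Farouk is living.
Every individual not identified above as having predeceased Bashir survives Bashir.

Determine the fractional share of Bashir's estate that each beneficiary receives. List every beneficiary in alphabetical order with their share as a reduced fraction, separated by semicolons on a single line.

Amira 5/192; Dalia 5/32; Fahad 5/128; Farouk 5/96; Hamid 5/128; Jamal 3/8; Khalida 5/192; Layth 5/64; Widad 5/32; Yasmin 5/96

Jamal, as surviving spouse, takes 3/8.
The remaining 5/8 passes to Bashir's descendants per stirpes.
Tariq left no surviving issue, so that branch lapses and is disregarded.
The 5/8 is divided into 4 equal shares of 5/32 among Dalia, Ghada, Widad, Nabil.
Dalia is living and takes 5/32.
Ghada predeceased; the 5/32 allotted to Ghada's branch passes to Ghada's issue by representation.
The 5/32 is divided into 2 equal shares of 5/64 among Samir, Layth.
Samir predeceased; the 5/64 allotted to Samir's branch passes to Samir's issue by representation.
The 5/64 is divided into 2 equal shares of 5/128 among Hamid, Hanan.
Hamid is living and takes 5/128.
Hanan predeceased; the 5/128 allotted to Hanan's branch passes to Hanan's issue by representation.
Fahad is the sole taker at this level and receives the full 5/128.
Layth is living and takes 5/64.
Widad is living and takes 5/32.
Nabil predeceased; the 5/32 allotted to Nabil's branch passes to Nabil's issue by representation.
Zuhair's line is the sole branch at this level, so the full 5/32 passes to Zuhair's issue by representation.
The 5/32 is divided into 3 equal shares of 5/96 among Ibtisam, Yasmin, Farouk.
Ibtisam predeceased; the 5/96 allotted to Ibtisam's branch passes to Ibtisam's issue by representation.
The 5/96 is divided into 2 equal shares of 5/192 among Amira, Khalida.
Amira is living and takes 5/192.
Khalida is living and takes 5/192.
Yasmin is living and takes 5/96.
Farouk is living and takes 5/96.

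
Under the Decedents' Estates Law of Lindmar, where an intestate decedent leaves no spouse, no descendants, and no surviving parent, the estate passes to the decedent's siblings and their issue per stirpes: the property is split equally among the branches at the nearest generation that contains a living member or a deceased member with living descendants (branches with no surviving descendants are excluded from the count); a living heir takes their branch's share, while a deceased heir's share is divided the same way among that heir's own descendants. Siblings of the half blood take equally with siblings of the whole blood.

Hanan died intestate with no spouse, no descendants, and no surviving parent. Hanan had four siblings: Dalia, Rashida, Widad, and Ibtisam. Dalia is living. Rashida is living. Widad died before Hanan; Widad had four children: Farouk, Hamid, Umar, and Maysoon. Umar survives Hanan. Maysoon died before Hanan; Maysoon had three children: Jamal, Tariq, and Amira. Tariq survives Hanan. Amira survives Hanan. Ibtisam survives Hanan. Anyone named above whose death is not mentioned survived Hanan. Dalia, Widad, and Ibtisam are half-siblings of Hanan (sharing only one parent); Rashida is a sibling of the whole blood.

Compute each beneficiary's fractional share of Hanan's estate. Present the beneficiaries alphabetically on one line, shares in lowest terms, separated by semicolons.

Amira 1/48; Dalia 1/4; Farouk 1/16; Hamid 1/16; Ibtisam 1/4; Jamal 1/48; Rashida 1/4; Tariq 1/48; Umar 1/16

No spouse, descendants, or parent survives, so the estate passes to Hanan's siblings per stirpes.
Half-blood and whole-blood siblings take equally under the stated rule.
The estate is divided into 4 equal shares of 1/4 among Dalia, Rashida, Widad, Ibtisam.
Dalia is living and takes 1/4.
Rashida is living and takes 1/4.
Widad predeceased; the 1/4 allotted to Widad's branch passes to Widad's issue by representation.
The 1/4 is divided into 4 equal shares of 1/16 among Farouk, Hamid, Umar, Maysoon.
Farouk is living and takes 1/16.
Hamid is living and takes 1/16.
Umar is living and takes 1/16.
Maysoon predeceased; the 1/16 allotted to Maysoon's branch passes to Maysoon's issue by representation.
The 1/16 is divided into 3 equal shares of 1/48 among Jamal, Tariq, Amira.
Jamal is living and takes 1/48.
Tariq is living and takes 1/48.
Amira is living and takes 1/48.
Ibtisam is living and takes 1/4.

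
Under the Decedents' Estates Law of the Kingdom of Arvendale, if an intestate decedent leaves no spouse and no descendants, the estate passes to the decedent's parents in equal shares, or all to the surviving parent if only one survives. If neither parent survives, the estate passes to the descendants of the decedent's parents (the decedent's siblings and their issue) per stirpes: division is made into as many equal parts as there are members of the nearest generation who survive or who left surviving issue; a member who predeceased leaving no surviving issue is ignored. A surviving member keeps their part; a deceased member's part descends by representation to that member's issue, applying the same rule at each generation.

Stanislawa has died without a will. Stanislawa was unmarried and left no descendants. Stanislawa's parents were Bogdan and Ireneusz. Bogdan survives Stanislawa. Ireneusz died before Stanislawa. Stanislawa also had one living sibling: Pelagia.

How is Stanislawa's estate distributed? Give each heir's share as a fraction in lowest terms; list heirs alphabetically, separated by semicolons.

Bogdan 1

Only one parent, Bogdan, survives, so Bogdan takes the entire estate. The siblings take nothing because a surviving parent has priority.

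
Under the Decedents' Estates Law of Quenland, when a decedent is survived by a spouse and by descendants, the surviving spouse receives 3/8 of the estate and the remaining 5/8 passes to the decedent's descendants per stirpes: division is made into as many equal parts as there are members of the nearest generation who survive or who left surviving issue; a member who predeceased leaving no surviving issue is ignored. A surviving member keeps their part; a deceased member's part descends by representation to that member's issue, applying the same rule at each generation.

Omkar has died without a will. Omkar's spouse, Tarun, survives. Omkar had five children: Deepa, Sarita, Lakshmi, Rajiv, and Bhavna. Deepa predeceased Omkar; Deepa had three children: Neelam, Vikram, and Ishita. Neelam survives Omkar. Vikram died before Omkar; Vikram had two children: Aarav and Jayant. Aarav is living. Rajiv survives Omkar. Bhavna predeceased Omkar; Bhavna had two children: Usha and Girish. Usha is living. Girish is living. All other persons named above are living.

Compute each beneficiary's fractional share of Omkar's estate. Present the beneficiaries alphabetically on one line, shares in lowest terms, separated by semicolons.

Tarun, as surviving spouse, takes 3/8.
The remaining 5/8 passes to Omkar's descendants per stirpes.
The 5/8 is divided into 5 equal shares of 1/8 among Deepa, Sarita, Lakshmi, Rajiv, Bhavna.
Deepa predeceased; the 1/8 allotted to Deepa's branch passes to Deepa's issue by representation.
The 1/8 is divided into 3 equal shares of 1/24 among Neelam, Vikram, Ishita.
Neelam is living and takes 1/24.
Vikram predeceased; the 1/24 allotted to Vikram's branch passes to Vikram's issue by representation.
The 1/24 is divided into 2 equal shares of 1/48 among Aarav, Jayant.
Aarav is living and takes 1/48.
Jayant is living and takes 1/48.
Ishita is living and takes 1/24.
Sarita is living and takes 1/8.
Lakshmi is living and takes 1/8.
Rajiv is living and takes 1/8.
Bhavna predeceased; the 1/8 allotted to Bhavna's branch passes to Bhavna's issue by representation.
The 1/8 is divided into 2 equal shares of 1/16 among Usha, Girish.
Usha is living and takes 1/16.
Girish is living and takes 1/16.

Aarav 1/48; Girish 1/16; Ishita 1/24; Jayant 1/48; Lakshmi 1/8; Neelam 1/24; Rajiv 1/8; Sarita 1/8; Tarun 3/8; Usha 1/16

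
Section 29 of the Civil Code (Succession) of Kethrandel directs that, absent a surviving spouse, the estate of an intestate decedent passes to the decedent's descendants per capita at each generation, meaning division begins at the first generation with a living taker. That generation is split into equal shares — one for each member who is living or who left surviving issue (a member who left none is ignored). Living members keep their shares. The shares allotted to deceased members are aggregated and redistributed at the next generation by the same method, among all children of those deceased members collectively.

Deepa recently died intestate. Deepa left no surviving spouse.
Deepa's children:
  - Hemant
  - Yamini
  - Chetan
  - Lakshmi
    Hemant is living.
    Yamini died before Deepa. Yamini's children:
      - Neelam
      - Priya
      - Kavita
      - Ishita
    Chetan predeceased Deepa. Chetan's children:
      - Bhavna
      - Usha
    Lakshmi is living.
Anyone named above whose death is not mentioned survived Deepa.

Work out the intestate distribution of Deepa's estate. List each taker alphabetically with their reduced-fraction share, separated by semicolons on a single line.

Bhavna 1/12; Hemant 1/4; Ishita 1/12; Kavita 1/12; Lakshmi 1/4; Neelam 1/12; Priya 1/12; Usha 1/12

There is no surviving spouse, so the entire estate passes to Deepa's descendants per capita at each generation.
At generation 1 (Hemant, Yamini, Chetan, Lakshmi) there are 4 shares of (1)/4 = 1/4 each.
Living: Hemant and Lakshmi — each takes 1/4.
Deceased: Yamini and Chetan. Their combined 1/2 is pooled and carried to generation 2.
At generation 2 (Neelam, Priya, Kavita, Ishita, Bhavna, Usha) there are 6 shares of (1/2)/6 = 1/12 each.
Living: Neelam, Priya, Kavita, Ishita, Bhavna, and Usha — each takes 1/12.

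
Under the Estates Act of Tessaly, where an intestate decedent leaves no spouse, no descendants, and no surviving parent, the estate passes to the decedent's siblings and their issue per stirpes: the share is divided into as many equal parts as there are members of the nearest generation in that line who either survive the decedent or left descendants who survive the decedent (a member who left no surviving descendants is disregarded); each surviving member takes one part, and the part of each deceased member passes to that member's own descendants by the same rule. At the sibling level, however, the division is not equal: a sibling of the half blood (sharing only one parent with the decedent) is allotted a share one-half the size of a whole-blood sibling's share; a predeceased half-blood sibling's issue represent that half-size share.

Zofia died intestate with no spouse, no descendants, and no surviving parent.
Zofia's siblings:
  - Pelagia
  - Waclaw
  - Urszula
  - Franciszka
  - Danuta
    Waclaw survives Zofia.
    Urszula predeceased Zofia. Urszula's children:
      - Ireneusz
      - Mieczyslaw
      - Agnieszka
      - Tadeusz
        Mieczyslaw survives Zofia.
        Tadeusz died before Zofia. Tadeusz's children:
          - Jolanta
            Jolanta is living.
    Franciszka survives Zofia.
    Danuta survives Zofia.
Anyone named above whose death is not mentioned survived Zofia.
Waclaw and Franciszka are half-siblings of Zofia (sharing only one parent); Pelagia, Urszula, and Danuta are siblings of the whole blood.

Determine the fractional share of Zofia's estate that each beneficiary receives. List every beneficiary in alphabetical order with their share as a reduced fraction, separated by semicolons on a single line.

No spouse, descendants, or parent survives, so the estate passes to Zofia's siblings per stirpes.
Half-blood siblings count for one-half the weight of whole-blood siblings at the initial division.
Dividing 1 in proportion to weights (total weight 4): Pelagia (weight 1) → 1/4; Waclaw (weight 1/2) → 1/8; Urszula (weight 1) → 1/4; Franciszka (weight 1/2) → 1/8; Danuta (weight 1) → 1/4.
Pelagia is living and takes 1/4.
Waclaw is living and takes 1/8.
Urszula predeceased; the 1/4 allotted to Urszula's branch passes to Urszula's issue by representation.
The 1/4 is divided into 4 equal shares of 1/16 among Ireneusz, Mieczyslaw, Agnieszka, Tadeusz.
Ireneusz is living and takes 1/16.
Mieczyslaw is living and takes 1/16.
Agnieszka is living and takes 1/16.
Tadeusz predeceased; the 1/16 allotted to Tadeusz's branch passes to Tadeusz's issue by representation.
Jolanta is the sole taker at this level and receives the full 1/16.
Franciszka is living and takes 1/8.
Danuta is living and takes 1/4.

Agnieszka 1/16; Danuta 1/4; Franciszka 1/8; Ireneusz 1/16; Jolanta 1/16; Mieczyslaw 1/16; Pelagia 1/4; Waclaw 1/8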